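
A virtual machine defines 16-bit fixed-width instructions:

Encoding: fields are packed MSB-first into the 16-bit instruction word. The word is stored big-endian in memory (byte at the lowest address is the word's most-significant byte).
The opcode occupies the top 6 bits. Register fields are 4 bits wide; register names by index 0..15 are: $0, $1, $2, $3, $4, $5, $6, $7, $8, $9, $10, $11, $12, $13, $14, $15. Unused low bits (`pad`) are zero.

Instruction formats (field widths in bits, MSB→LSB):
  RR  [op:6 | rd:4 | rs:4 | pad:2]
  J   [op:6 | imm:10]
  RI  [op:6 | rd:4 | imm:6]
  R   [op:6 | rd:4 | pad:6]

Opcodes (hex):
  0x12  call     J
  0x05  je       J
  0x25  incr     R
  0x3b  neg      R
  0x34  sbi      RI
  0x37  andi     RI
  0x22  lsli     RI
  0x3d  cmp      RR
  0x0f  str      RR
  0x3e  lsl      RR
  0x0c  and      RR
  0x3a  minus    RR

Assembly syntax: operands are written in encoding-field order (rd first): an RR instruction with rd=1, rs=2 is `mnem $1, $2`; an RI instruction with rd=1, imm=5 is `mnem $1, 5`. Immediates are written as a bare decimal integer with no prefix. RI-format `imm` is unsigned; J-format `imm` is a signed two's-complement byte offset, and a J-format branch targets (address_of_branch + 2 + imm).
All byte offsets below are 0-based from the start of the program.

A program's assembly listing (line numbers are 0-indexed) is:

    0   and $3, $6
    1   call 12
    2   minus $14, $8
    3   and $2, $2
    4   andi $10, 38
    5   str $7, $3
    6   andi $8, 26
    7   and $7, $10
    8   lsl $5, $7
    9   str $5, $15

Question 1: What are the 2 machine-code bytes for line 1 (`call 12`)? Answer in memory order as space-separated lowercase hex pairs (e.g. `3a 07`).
line 1 (call): pack op=0x12:6|imm=12:10 = 0x480c; big→ 48 0c

48 0c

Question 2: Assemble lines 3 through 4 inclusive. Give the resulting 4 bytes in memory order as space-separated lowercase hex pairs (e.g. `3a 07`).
L3: and op=0xc:6|rd=2:4|rs=2:4|pad=0:2 ⇒ 0x3088 ⇒ big 30 88
L4: andi op=0x37:6|rd=10:4|imm=38:6 ⇒ 0xdea6 ⇒ big de a6

30 88 de a6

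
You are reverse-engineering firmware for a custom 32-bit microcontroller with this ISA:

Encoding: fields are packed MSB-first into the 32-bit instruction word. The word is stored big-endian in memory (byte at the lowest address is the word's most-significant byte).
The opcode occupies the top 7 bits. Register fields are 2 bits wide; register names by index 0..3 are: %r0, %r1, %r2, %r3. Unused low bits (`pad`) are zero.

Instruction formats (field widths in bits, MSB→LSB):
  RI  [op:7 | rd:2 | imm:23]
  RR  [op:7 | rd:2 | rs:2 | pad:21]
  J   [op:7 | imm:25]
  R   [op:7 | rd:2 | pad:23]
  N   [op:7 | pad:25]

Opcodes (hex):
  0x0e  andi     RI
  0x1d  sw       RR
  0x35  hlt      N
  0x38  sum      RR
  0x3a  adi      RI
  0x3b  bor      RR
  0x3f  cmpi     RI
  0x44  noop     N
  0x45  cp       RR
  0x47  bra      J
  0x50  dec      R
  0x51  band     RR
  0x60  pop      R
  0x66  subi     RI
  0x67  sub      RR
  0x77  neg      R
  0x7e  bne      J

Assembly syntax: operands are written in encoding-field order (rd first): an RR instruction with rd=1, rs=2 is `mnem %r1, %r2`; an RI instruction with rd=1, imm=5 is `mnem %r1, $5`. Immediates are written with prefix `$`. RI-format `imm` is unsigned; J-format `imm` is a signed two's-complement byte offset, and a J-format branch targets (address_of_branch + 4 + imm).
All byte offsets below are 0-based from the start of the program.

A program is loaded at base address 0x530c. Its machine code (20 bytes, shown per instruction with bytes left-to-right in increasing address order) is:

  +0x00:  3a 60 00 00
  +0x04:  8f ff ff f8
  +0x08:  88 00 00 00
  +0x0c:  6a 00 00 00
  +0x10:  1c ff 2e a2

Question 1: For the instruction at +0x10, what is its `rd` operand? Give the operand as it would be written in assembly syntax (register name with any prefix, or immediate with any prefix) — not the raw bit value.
[10] 1c ff 2e a2 → 0x1cff2ea2
  top 7b → 0xe → andi [RI]
  [24:23] rd=1 = %r1
  [22:0] imm=8335010 = $8335010

%r1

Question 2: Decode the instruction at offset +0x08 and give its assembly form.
noop

+0x08: 88 00 00 00 ⇒ word 0x88000000 (big)
  top 7b → 0x44 → noop [N]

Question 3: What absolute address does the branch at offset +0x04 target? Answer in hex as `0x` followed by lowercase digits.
0x530c

off 0x04: read 8f ff ff f8 as big → 0x8ffffff8
  op=0x8ffffff8>>25=0x47 ⇒ bra (J)
  [24:0] imm=33554424 (s25→-8) = $-8
  target = base 0x530c + off 0x04 + 4 + imm -8 = 0x530c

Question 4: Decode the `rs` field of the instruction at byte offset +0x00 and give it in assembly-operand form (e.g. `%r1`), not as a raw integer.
@+00  big-endian(3a 60 00 00) = 0x3a600000
  opcode bits[31:25]=0x1d: sw/RR
  [24:23] rd=0 = %r0
  [22:21] rs=3 = %r3

%r3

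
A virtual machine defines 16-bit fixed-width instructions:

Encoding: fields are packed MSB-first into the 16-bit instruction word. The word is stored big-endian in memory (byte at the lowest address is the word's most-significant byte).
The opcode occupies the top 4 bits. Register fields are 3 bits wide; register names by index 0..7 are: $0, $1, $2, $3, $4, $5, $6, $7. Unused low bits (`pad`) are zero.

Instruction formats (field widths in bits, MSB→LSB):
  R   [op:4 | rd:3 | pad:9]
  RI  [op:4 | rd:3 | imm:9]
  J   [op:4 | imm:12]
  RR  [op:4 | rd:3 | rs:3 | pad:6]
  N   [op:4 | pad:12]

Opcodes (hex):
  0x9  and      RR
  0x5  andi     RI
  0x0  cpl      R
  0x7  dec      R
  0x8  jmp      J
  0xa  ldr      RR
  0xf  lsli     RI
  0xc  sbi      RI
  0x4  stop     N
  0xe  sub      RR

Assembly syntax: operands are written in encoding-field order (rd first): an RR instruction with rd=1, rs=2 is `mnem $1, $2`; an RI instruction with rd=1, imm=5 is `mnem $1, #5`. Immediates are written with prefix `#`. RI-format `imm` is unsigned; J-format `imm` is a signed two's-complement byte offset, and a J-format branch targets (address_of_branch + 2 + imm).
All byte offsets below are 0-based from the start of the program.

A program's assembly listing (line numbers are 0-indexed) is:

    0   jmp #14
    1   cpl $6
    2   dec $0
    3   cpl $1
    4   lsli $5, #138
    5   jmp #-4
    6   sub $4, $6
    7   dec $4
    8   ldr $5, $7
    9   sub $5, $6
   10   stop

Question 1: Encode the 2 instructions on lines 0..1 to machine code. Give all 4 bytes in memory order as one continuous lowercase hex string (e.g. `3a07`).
line 0 (jmp): pack op=0x8:4|imm=14:12 = 0x800e; big→ 80 0e
line 1 (cpl): pack op=0x0:4|rd=6:3|pad=0:9 = 0x0c00; big→ 0c 00

800e0c00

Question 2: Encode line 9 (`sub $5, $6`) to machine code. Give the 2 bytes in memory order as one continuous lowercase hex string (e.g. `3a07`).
eb80

line 9 (sub): pack op=0xe:4|rd=5:3|rs=6:3|pad=0:6 = 0xeb80; big→ eb 80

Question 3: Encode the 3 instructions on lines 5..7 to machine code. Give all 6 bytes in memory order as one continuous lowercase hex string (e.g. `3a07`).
8ffce9807800

L5: jmp op=0x8:4|imm=-4:12 ⇒ 0x8ffc ⇒ big 8f fc
L6: sub op=0xe:4|rd=4:3|rs=6:3|pad=0:6 ⇒ 0xe980 ⇒ big e9 80
L7: dec op=0x7:4|rd=4:3|pad=0:9 ⇒ 0x7800 ⇒ big 78 00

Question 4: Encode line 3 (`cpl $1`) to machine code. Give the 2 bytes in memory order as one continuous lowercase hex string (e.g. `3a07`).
0200

L3: cpl op=0x0:4|rd=1:3|pad=0:9 ⇒ 0x0200 ⇒ big 02 00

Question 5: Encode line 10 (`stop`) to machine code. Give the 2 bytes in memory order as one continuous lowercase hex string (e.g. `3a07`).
10. stop fields op=0x4:4|pad=0:12 → word 4000h → 40 00

4000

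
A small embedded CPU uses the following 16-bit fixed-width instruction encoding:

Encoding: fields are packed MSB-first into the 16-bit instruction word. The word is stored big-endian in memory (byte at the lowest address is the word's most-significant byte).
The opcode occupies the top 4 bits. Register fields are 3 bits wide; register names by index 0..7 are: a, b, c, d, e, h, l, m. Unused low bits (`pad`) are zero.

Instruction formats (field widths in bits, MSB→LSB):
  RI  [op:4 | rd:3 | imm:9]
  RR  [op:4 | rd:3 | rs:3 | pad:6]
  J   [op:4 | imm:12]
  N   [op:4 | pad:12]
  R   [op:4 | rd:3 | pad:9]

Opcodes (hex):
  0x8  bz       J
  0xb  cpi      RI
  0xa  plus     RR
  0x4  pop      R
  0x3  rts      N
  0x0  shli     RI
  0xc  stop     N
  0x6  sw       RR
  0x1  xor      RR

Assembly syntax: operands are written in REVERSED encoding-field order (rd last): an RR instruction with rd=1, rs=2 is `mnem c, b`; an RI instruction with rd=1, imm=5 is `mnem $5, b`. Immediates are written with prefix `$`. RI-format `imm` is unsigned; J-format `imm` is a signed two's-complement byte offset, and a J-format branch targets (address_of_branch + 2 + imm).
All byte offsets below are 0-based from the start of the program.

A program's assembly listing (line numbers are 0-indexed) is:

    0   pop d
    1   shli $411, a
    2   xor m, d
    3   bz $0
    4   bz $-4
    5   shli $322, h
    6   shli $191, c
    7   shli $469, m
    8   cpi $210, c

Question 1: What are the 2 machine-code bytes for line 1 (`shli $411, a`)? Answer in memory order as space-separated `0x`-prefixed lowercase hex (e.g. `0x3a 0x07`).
L1: shli op=0x0:4|rd=0:3|imm=411:9 ⇒ 0x019b ⇒ big 01 9b

0x01 0x9b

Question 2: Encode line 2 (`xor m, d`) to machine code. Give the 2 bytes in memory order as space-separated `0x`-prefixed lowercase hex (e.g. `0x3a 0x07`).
0x17 0xc0

line 2 (xor): pack op=0x1:4|rd=3:3|rs=7:3|pad=0:6 = 0x17c0; big→ 17 c0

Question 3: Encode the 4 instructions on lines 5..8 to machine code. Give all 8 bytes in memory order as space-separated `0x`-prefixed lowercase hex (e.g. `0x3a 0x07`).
5. shli fields op=0x0:4|rd=5:3|imm=322:9 → word 0b42h → 0b 42
6. shli fields op=0x0:4|rd=2:3|imm=191:9 → word 04bfh → 04 bf
7. shli fields op=0x0:4|rd=7:3|imm=469:9 → word 0fd5h → 0f d5
8. cpi fields op=0xb:4|rd=2:3|imm=210:9 → word b4d2h → b4 d2

0x0b 0x42 0x04 0xbf 0x0f 0xd5 0xb4 0xd2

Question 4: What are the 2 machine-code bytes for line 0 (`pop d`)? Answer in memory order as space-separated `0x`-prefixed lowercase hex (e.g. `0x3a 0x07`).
0x46 0x00

line 0 (pop): pack op=0x4:4|rd=3:3|pad=0:9 = 0x4600; big→ 46 00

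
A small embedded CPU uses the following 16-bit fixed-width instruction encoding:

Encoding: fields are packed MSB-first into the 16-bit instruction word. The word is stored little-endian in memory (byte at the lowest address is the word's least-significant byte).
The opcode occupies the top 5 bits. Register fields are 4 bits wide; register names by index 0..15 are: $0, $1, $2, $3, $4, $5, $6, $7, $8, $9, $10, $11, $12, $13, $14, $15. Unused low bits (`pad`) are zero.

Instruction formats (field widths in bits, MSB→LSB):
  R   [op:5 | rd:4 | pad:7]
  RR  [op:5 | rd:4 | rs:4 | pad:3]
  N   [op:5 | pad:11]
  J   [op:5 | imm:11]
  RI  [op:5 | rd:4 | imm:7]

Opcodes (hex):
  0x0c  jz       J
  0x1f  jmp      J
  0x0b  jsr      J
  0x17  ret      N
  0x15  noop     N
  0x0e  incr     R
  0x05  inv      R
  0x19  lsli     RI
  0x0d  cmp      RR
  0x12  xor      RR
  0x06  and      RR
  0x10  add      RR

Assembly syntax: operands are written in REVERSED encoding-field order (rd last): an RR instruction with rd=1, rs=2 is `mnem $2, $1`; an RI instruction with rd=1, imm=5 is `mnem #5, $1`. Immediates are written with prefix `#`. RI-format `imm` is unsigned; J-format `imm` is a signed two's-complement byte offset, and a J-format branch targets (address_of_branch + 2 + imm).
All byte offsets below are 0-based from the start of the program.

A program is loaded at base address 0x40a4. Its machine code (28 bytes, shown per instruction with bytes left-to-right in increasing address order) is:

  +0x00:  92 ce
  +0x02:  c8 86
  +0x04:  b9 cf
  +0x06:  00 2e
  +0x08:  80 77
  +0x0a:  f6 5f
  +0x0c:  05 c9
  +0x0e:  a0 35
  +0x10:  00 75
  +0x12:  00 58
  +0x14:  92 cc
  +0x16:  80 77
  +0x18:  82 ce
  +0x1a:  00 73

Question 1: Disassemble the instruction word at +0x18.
@+18  little-endian(82 ce) = 0xce82
  opcode bits[15:11]=0x19: lsli/RI
  rd@[10:7]=0xd ⇒ $13
  imm@[6:0]=0x2 ⇒ #2

lsli #2, $13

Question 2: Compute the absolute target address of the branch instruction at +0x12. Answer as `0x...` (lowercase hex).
0x40b8

+0x12: 00 58 ⇒ word 0x5800 (little)
  top 5b → 0xb → jsr [J]
  imm@[10:0]=0x0 ⇒ #0
  target = base 0x40a4 + off 0x12 + 2 + imm 0 = 0x40b8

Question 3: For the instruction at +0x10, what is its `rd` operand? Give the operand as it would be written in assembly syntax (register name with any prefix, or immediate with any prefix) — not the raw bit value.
$10

@+10  little-endian(00 75) = 0x7500
  op=0x7500>>11=0xe ⇒ incr (R)
  [10:7] rd=10 = $10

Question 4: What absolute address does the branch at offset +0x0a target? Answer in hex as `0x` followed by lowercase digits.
@+0a  little-endian(f6 5f) = 0x5ff6
  opcode bits[15:11]=0xb: jsr/J
  [10:0] imm=2038 (s11→-10) = #-10
  target = base 0x40a4 + off 0x0a + 2 + imm -10 = 0x40a6

0x40a6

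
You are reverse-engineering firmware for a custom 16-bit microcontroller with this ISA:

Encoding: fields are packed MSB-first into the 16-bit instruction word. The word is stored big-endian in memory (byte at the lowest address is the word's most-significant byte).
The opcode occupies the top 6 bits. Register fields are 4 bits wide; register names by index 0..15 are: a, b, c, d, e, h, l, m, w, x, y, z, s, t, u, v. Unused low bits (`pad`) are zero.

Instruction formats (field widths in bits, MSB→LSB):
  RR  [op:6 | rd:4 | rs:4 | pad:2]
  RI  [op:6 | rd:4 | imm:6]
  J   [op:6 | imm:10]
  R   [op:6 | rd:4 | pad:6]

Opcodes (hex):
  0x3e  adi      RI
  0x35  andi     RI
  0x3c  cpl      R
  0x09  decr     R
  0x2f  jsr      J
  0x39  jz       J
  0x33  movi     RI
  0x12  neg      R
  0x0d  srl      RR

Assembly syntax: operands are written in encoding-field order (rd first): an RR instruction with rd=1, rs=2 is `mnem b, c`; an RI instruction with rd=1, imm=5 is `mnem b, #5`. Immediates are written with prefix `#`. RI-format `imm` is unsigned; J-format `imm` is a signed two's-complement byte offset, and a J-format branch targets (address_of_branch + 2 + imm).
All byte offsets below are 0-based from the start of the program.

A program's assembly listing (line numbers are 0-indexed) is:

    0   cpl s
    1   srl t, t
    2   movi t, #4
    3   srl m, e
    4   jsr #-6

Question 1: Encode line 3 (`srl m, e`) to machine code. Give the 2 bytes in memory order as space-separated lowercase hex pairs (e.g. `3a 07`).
line 3 (srl): pack op=0xd:6|rd=7:4|rs=4:4|pad=0:2 = 0x35d0; big→ 35 d0

35 d0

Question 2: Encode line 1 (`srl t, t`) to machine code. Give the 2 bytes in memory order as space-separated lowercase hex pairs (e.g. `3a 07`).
1. srl fields op=0xd:6|rd=13:4|rs=13:4|pad=0:2 → word 3774h → 37 74

37 74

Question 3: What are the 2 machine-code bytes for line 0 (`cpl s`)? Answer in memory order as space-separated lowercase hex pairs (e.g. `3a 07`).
L0: cpl op=0x3c:6|rd=12:4|pad=0:6 ⇒ 0xf300 ⇒ big f3 00

f3 00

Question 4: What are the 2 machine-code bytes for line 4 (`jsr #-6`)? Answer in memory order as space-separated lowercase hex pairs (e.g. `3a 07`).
bf fa

line 4 (jsr): pack op=0x2f:6|imm=-6:10 = 0xbffa; big→ bf fa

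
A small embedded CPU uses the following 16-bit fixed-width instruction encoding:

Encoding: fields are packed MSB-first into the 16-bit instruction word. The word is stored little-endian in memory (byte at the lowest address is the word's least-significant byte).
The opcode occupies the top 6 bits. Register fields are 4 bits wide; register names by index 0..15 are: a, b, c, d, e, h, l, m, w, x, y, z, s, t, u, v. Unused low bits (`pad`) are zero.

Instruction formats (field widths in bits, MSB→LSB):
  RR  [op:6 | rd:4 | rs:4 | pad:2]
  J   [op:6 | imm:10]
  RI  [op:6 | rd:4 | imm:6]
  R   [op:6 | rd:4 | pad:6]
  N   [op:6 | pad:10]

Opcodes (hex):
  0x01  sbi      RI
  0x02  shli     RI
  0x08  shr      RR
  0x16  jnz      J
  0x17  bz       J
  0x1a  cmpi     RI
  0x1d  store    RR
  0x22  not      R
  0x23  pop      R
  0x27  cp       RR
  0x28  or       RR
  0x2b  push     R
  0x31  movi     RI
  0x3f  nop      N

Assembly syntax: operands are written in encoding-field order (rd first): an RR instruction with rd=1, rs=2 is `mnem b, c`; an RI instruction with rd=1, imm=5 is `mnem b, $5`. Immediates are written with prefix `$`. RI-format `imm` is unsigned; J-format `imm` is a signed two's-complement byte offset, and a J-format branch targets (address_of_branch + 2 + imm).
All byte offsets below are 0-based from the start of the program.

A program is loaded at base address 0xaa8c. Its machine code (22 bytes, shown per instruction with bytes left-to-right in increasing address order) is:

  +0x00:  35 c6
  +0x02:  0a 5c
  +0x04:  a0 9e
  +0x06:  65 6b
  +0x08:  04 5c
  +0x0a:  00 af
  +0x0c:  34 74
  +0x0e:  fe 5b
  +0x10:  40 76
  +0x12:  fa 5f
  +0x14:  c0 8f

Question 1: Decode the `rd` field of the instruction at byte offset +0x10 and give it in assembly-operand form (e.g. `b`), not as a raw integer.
off 0x10: read 40 76 as little → 0x7640
  opcode bits[15:10]=0x1d: store/RR
  rd@[9:6]=0x9 ⇒ x
  rs@[5:2]=0x0 ⇒ a

x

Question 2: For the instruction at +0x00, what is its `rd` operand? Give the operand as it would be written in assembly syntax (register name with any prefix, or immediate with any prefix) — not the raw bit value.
+0x00: 35 c6 ⇒ word 0xc635 (little)
  op=0xc635>>10=0x31 ⇒ movi (RI)
  rd@[9:6]=0x8 ⇒ w
  imm@[5:0]=0x35 ⇒ $53

w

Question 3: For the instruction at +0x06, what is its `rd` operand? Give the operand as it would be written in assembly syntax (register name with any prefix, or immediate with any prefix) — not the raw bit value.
@+06  little-endian(65 6b) = 0x6b65
  op=0x6b65>>10=0x1a ⇒ cmpi (RI)
  rd: (w>>6)&0xf=0xd → t
  imm: (w>>0)&0x3f=0x25 → $37

t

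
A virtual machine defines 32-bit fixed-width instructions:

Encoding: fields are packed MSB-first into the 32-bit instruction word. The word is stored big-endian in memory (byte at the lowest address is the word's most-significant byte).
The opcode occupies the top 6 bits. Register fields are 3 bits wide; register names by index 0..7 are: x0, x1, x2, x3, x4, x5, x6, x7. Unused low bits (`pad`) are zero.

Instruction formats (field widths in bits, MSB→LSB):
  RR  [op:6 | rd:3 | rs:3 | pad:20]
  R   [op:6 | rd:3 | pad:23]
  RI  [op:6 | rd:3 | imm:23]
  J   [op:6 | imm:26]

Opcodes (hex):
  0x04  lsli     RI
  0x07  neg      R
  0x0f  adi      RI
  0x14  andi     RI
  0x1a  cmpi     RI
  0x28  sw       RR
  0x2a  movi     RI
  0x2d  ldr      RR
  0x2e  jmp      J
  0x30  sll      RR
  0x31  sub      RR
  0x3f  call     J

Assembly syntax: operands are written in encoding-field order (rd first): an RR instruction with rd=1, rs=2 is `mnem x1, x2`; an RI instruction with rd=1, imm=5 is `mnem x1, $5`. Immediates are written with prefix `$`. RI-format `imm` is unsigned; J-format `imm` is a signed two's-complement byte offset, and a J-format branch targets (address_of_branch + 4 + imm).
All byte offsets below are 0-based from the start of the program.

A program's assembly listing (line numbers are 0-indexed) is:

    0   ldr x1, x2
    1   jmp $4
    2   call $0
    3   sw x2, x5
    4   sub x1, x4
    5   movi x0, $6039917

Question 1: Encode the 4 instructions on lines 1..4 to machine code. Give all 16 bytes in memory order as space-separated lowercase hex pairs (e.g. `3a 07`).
b8 00 00 04 fc 00 00 00 a1 50 00 00 c4 c0 00 00

L1: jmp op=0x2e:6|imm=4:26 ⇒ 0xb8000004 ⇒ big b8 00 00 04
L2: call op=0x3f:6|imm=0:26 ⇒ 0xfc000000 ⇒ big fc 00 00 00
L3: sw op=0x28:6|rd=2:3|rs=5:3|pad=0:20 ⇒ 0xa1500000 ⇒ big a1 50 00 00
L4: sub op=0x31:6|rd=1:3|rs=4:3|pad=0:20 ⇒ 0xc4c00000 ⇒ big c4 c0 00 00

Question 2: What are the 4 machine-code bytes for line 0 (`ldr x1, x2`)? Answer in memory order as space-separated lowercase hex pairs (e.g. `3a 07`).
line 0 (ldr): pack op=0x2d:6|rd=1:3|rs=2:3|pad=0:20 = 0xb4a00000; big→ b4 a0 00 00

b4 a0 00 00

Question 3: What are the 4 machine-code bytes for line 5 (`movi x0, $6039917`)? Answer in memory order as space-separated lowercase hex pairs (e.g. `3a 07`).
line 5 (movi): pack op=0x2a:6|rd=0:3|imm=6039917:23 = 0xa85c296d; big→ a8 5c 29 6d

a8 5c 29 6d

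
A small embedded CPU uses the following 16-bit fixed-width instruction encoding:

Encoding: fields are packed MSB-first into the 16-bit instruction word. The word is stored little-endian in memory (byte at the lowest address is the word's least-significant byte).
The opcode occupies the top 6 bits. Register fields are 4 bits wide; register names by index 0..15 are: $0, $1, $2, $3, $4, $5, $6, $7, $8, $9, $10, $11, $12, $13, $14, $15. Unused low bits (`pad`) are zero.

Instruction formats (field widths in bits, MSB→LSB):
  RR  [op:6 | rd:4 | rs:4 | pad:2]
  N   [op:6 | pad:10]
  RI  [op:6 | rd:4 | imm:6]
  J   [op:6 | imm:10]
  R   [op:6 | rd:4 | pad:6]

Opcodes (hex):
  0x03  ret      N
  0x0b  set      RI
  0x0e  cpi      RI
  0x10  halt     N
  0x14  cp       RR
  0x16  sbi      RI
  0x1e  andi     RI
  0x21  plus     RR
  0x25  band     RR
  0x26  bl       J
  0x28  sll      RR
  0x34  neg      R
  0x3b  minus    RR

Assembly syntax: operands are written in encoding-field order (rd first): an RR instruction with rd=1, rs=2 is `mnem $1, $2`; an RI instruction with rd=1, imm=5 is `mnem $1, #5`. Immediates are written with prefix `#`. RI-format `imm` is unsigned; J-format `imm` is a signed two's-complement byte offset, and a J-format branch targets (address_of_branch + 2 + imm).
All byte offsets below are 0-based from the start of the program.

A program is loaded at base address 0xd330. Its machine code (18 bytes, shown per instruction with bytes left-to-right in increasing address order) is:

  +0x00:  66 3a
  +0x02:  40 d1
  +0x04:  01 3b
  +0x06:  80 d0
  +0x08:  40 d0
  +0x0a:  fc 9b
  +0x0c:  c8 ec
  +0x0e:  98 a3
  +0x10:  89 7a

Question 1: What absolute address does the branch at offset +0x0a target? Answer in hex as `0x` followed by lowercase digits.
0xd338

off 0x0a: read fc 9b as little → 0x9bfc
  op=0x9bfc>>10=0x26 ⇒ bl (J)
  imm@[9:0]=0x3fc (s10→-4) ⇒ #-4
  target = base 0xd330 + off 0x0a + 2 + imm -4 = 0xd338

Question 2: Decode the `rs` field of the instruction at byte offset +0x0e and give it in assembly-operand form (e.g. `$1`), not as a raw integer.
@+0e  little-endian(98 a3) = 0xa398
  top 6b → 0x28 → sll [RR]
  rd: (w>>6)&0xf=0xe → $14
  rs: (w>>2)&0xf=0x6 → $6

$6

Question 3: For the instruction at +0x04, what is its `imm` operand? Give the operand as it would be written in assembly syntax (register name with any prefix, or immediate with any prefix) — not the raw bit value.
#1

off 0x04: read 01 3b as little → 0x3b01
  op=0x3b01>>10=0xe ⇒ cpi (RI)
  rd@[9:6]=0xc ⇒ $12
  imm@[5:0]=0x1 ⇒ #1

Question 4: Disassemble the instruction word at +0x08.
[08] 40 d0 → 0xd040
  opcode bits[15:10]=0x34: neg/R
  rd@[9:6]=0x1 ⇒ $1

neg $1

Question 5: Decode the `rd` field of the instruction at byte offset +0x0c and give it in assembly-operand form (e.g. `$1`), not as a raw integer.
$3

@+0c  little-endian(c8 ec) = 0xecc8
  op=0xecc8>>10=0x3b ⇒ minus (RR)
  rd: (w>>6)&0xf=0x3 → $3
  rs: (w>>2)&0xf=0x2 → $2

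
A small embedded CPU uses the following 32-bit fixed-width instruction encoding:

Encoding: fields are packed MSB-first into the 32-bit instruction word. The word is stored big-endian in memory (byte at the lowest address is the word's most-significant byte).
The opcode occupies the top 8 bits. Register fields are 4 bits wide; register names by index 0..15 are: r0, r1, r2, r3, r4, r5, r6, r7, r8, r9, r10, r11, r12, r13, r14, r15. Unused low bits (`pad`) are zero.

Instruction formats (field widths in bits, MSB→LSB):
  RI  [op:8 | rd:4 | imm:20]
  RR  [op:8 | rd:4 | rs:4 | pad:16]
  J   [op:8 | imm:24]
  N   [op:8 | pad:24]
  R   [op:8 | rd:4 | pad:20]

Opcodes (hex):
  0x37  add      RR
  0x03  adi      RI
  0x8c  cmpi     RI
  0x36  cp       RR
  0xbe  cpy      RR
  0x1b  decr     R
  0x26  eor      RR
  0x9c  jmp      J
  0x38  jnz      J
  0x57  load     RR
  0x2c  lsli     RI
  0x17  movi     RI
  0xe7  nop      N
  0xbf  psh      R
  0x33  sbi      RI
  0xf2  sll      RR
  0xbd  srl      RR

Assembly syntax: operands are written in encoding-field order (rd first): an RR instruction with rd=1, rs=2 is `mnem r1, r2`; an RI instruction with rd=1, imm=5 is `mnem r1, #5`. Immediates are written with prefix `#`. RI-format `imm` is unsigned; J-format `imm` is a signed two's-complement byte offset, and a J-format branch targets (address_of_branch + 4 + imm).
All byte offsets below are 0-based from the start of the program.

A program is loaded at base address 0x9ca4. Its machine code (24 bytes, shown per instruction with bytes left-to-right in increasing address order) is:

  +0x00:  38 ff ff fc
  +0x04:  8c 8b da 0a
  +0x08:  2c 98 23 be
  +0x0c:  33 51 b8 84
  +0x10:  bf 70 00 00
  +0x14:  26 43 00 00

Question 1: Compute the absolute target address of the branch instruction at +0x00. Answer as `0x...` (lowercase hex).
+0x00: 38 ff ff fc ⇒ word 0x38fffffc (big)
  top 8b → 0x38 → jnz [J]
  imm: (w>>0)&0xffffff=0xfffffc (s24→-4) → #-4
  target = base 0x9ca4 + off 0x00 + 4 + imm -4 = 0x9ca4

0x9ca4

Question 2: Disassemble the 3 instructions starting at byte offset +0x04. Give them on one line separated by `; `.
[04] 8c 8b da 0a → 0x8c8bda0a
  opcode bits[31:24]=0x8c: cmpi/RI
  rd: (w>>20)&0xf=0x8 → r8
  imm: (w>>0)&0xfffff=0xbda0a → #776714
[08] 2c 98 23 be → 0x2c9823be
  opcode bits[31:24]=0x2c: lsli/RI
  rd: (w>>20)&0xf=0x9 → r9
  imm: (w>>0)&0xfffff=0x823be → #533438
[0c] 33 51 b8 84 → 0x3351b884
  opcode bits[31:24]=0x33: sbi/RI
  rd: (w>>20)&0xf=0x5 → r5
  imm: (w>>0)&0xfffff=0x1b884 → #112772

cmpi r8, #776714; lsli r9, #533438; sbi r5, #112772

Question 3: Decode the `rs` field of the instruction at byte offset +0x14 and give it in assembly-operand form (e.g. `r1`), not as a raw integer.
+0x14: 26 43 00 00 ⇒ word 0x26430000 (big)
  opcode bits[31:24]=0x26: eor/RR
  [23:20] rd=4 = r4
  [19:16] rs=3 = r3

r3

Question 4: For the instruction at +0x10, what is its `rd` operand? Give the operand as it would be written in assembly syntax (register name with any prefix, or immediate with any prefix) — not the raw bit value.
r7

off 0x10: read bf 70 00 00 as big → 0xbf700000
  opcode bits[31:24]=0xbf: psh/R
  rd@[23:20]=0x7 ⇒ r7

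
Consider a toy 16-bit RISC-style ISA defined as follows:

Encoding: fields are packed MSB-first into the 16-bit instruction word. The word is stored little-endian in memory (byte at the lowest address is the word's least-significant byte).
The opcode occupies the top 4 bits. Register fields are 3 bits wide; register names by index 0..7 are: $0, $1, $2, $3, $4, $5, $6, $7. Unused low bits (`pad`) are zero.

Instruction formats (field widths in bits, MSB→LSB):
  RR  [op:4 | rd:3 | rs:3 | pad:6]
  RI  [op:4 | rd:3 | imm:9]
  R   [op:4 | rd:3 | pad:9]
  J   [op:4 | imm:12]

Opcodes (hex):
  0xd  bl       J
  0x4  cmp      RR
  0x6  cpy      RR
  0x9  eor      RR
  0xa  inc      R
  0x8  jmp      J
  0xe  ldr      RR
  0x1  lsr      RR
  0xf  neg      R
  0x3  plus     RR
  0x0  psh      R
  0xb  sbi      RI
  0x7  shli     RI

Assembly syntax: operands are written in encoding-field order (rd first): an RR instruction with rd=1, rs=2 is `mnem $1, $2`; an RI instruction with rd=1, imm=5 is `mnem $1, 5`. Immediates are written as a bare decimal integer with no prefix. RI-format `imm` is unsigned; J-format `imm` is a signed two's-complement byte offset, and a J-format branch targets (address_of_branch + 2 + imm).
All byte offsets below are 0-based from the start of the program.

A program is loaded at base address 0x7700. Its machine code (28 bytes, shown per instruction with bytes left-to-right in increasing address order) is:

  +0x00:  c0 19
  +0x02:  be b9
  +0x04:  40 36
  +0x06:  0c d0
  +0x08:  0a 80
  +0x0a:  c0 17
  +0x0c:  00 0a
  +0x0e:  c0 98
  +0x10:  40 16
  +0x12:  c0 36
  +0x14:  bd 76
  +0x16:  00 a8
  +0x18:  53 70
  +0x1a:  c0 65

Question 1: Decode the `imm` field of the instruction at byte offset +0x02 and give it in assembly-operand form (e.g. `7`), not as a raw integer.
+0x02: be b9 ⇒ word 0xb9be (little)
  top 4b → 0xb → sbi [RI]
  rd: (w>>9)&0x7=0x4 → $4
  imm: (w>>0)&0x1ff=0x1be → 446

446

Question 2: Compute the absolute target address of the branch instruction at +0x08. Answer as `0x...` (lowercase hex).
+0x08: 0a 80 ⇒ word 0x800a (little)
  op=0x800a>>12=0x8 ⇒ jmp (J)
  imm@[11:0]=0xa ⇒ 10
  target = base 0x7700 + off 0x08 + 2 + imm 10 = 0x7714

0x7714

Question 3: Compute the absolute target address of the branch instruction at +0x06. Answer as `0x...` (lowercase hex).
0x7714

@+06  little-endian(0c d0) = 0xd00c
  top 4b → 0xd → bl [J]
  imm@[11:0]=0xc ⇒ 12
  target = base 0x7700 + off 0x06 + 2 + imm 12 = 0x7714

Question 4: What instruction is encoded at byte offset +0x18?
shli $0, 83

off 0x18: read 53 70 as little → 0x7053
  top 4b → 0x7 → shli [RI]
  rd: (w>>9)&0x7=0x0 → $0
  imm: (w>>0)&0x1ff=0x53 → 83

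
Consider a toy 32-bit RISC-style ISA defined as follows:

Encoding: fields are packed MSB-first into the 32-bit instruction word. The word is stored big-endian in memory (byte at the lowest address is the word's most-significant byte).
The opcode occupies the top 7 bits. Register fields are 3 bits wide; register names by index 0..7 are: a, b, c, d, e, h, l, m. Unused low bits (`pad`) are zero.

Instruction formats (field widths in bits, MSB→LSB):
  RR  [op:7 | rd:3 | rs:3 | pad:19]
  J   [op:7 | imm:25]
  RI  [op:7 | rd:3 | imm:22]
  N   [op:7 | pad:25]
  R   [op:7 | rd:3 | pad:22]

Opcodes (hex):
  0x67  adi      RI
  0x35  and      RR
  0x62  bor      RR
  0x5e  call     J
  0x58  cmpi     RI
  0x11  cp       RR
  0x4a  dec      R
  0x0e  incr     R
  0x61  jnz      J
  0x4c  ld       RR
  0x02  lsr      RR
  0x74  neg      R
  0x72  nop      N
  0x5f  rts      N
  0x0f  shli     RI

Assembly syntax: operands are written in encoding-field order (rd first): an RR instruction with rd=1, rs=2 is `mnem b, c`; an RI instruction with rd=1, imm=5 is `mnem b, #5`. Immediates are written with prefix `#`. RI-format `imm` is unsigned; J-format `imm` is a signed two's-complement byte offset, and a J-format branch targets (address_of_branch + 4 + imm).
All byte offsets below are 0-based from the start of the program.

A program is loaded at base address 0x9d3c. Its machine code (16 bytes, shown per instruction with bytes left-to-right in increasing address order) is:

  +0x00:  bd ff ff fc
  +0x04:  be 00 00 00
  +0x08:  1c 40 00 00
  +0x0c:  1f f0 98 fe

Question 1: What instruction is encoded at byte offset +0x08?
[08] 1c 40 00 00 → 0x1c400000
  top 7b → 0xe → incr [R]
  [24:22] rd=1 = b

incr b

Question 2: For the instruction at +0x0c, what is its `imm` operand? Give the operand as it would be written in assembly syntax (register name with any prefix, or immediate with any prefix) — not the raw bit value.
+0x0c: 1f f0 98 fe ⇒ word 0x1ff098fe (big)
  top 7b → 0xf → shli [RI]
  [24:22] rd=7 = m
  [21:0] imm=3184894 = #3184894

#3184894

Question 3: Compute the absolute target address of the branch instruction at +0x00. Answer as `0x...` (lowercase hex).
0x9d3c

[00] bd ff ff fc → 0xbdfffffc
  op=0xbdfffffc>>25=0x5e ⇒ call (J)
  imm: (w>>0)&0x1ffffff=0x1fffffc (s25→-4) → #-4
  target = base 0x9d3c + off 0x00 + 4 + imm -4 = 0x9d3c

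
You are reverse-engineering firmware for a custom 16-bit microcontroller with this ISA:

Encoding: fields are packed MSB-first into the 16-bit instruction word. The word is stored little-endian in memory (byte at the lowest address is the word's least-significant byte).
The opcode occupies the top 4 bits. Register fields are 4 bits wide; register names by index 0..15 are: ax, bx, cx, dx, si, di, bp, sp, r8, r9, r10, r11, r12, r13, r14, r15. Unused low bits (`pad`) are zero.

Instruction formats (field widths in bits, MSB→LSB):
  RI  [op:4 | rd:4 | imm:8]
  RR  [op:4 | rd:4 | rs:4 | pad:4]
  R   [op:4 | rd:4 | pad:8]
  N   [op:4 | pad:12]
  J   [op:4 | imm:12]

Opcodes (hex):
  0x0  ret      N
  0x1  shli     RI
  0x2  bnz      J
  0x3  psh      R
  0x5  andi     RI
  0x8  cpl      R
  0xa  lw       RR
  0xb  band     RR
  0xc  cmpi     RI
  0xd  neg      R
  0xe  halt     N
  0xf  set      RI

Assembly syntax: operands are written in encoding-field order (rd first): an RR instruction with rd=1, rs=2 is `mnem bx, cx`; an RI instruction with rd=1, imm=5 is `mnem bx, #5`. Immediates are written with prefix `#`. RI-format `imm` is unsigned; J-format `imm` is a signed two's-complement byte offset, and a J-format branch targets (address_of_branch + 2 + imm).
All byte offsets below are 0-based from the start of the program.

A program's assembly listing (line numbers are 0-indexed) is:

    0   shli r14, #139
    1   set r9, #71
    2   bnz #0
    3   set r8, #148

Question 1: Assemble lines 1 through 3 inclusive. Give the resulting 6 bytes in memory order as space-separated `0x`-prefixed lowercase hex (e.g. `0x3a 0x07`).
0x47 0xf9 0x00 0x20 0x94 0xf8

1. set fields op=0xf:4|rd=9:4|imm=71:8 → word f947h → 47 f9
2. bnz fields op=0x2:4|imm=0:12 → word 2000h → 00 20
3. set fields op=0xf:4|rd=8:4|imm=148:8 → word f894h → 94 f8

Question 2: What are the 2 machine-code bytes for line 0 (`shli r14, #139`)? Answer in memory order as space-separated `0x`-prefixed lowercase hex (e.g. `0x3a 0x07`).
0x8b 0x1e

L0: shli op=0x1:4|rd=14:4|imm=139:8 ⇒ 0x1e8b ⇒ little 8b 1e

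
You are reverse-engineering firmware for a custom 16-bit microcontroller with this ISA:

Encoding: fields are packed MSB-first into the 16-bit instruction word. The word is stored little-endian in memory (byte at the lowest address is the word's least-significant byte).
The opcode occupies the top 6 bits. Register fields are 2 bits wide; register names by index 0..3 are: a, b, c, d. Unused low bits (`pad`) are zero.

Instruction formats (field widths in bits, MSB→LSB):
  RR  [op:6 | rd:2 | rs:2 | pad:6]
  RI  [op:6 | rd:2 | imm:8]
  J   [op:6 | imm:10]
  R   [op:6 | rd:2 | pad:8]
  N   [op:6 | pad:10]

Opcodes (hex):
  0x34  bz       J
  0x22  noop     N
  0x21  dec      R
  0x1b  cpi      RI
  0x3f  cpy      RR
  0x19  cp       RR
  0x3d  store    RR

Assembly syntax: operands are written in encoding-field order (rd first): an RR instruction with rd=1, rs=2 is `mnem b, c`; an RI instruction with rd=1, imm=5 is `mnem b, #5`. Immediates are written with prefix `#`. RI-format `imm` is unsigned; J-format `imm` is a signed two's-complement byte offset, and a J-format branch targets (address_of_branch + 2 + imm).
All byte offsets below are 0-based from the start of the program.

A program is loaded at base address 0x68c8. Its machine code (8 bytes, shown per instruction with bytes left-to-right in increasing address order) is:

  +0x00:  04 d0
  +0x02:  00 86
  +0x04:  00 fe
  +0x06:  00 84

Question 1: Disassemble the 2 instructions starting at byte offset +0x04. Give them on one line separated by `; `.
@+04  little-endian(00 fe) = 0xfe00
  op=0xfe00>>10=0x3f ⇒ cpy (RR)
  [9:8] rd=2 = c
  [7:6] rs=0 = a
@+06  little-endian(00 84) = 0x8400
  op=0x8400>>10=0x21 ⇒ dec (R)
  [9:8] rd=0 = a

cpy c, a; dec a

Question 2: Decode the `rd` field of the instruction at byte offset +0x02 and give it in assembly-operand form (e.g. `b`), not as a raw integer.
c

[02] 00 86 → 0x8600
  top 6b → 0x21 → dec [R]
  [9:8] rd=2 = c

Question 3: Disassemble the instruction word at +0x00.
[00] 04 d0 → 0xd004
  opcode bits[15:10]=0x34: bz/J
  imm@[9:0]=0x4 ⇒ #4

bz #4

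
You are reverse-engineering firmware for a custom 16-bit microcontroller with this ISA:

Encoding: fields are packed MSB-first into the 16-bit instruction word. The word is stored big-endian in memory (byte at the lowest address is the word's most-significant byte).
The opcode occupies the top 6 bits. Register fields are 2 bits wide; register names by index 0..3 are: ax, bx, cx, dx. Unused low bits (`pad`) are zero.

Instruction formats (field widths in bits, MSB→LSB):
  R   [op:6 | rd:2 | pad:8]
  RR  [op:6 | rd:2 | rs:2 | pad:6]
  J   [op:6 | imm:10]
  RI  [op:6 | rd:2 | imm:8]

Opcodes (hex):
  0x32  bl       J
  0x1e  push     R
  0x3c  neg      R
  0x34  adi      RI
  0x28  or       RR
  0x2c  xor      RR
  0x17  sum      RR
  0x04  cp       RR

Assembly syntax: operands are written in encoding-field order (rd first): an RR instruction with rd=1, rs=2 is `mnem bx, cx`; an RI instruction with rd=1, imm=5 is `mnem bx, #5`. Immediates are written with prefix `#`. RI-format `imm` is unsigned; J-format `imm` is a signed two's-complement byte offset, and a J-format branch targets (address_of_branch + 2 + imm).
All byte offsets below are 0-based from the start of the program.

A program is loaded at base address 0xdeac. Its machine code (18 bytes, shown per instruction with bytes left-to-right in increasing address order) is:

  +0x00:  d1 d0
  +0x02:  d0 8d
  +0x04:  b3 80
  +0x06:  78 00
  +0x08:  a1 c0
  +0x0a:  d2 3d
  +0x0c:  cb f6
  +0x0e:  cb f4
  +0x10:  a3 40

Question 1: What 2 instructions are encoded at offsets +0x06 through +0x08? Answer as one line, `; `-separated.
+0x06: 78 00 ⇒ word 0x7800 (big)
  op=0x7800>>10=0x1e ⇒ push (R)
  [9:8] rd=0 = ax
+0x08: a1 c0 ⇒ word 0xa1c0 (big)
  op=0xa1c0>>10=0x28 ⇒ or (RR)
  [9:8] rd=1 = bx
  [7:6] rs=3 = dx

push ax; or bx, dx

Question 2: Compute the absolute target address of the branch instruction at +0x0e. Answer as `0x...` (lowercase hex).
[0e] cb f4 → 0xcbf4
  opcode bits[15:10]=0x32: bl/J
  [9:0] imm=1012 (s10→-12) = #-12
  target = base 0xdeac + off 0x0e + 2 + imm -12 = 0xdeb0

0xdeb0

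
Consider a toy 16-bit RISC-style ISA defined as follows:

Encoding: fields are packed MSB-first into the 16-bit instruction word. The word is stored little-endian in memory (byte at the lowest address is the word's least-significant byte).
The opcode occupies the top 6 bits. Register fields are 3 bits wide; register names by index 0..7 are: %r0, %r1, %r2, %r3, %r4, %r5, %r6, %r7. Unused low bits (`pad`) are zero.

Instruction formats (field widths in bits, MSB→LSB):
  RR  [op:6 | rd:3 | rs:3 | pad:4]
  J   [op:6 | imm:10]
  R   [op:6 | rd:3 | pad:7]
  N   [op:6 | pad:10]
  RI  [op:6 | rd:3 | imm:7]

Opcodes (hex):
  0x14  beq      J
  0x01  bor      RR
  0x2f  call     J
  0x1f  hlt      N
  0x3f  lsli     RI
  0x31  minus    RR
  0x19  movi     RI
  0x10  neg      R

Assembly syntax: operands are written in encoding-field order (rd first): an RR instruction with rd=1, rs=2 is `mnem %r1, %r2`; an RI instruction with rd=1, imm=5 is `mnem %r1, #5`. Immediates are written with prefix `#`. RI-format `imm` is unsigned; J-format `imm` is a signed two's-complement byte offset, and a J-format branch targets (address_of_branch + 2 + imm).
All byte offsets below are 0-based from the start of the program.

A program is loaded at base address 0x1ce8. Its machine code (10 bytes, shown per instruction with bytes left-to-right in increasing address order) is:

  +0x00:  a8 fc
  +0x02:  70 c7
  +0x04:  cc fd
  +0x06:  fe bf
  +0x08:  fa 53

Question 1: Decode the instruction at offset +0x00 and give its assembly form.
+0x00: a8 fc ⇒ word 0xfca8 (little)
  op=0xfca8>>10=0x3f ⇒ lsli (RI)
  [9:7] rd=1 = %r1
  [6:0] imm=40 = #40

lsli %r1, #40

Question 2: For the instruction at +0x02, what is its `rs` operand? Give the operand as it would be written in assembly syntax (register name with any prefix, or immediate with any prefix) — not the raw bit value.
%r7

+0x02: 70 c7 ⇒ word 0xc770 (little)
  op=0xc770>>10=0x31 ⇒ minus (RR)
  rd: (w>>7)&0x7=0x6 → %r6
  rs: (w>>4)&0x7=0x7 → %r7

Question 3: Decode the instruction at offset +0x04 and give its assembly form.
off 0x04: read cc fd as little → 0xfdcc
  opcode bits[15:10]=0x3f: lsli/RI
  rd@[9:7]=0x3 ⇒ %r3
  imm@[6:0]=0x4c ⇒ #76

lsli %r3, #76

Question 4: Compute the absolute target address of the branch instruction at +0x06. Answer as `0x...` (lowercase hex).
+0x06: fe bf ⇒ word 0xbffe (little)
  op=0xbffe>>10=0x2f ⇒ call (J)
  imm@[9:0]=0x3fe (s10→-2) ⇒ #-2
  target = base 0x1ce8 + off 0x06 + 2 + imm -2 = 0x1cee

0x1cee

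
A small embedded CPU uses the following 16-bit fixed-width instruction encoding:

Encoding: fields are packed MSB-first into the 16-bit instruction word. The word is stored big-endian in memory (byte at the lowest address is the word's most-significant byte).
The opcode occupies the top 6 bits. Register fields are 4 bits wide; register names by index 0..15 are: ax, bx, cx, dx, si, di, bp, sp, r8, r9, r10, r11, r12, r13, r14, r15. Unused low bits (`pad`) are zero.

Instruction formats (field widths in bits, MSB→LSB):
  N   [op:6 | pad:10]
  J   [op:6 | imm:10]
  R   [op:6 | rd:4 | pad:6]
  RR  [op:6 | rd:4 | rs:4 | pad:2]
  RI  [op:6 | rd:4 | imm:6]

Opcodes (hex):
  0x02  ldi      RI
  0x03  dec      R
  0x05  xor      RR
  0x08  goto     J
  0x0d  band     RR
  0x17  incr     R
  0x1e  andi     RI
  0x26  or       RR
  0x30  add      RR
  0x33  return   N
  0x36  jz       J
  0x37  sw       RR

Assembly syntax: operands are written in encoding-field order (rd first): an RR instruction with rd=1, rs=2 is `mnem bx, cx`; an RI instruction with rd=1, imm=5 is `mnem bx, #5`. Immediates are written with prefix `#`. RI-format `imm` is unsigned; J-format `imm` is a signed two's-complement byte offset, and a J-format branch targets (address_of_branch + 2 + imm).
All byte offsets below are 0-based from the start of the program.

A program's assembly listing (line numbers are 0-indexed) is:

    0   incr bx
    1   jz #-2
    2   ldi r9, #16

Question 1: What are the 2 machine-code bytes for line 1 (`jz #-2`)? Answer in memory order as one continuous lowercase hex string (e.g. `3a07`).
line 1 (jz): pack op=0x36:6|imm=-2:10 = 0xdbfe; big→ db fe

dbfe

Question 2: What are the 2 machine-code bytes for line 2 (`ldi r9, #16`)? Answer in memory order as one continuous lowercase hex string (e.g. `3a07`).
0a50

line 2 (ldi): pack op=0x2:6|rd=9:4|imm=16:6 = 0x0a50; big→ 0a 50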